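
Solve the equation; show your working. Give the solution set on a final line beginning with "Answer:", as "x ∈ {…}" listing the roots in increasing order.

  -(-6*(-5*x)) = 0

Step 1. [-(-6*(-5*x)) = 0] leading − — multiply by −1, so neg: -6*(-5*x) = 0.
Step 2. [-6*(-5*x) = 0] -6·(inner) — divide through by -6, so div: -5*x = 0.
Step 3. [-5*x = 0] leading coefficient -5: divide by -5. So div: x = 0.

Answer: x ∈ {0}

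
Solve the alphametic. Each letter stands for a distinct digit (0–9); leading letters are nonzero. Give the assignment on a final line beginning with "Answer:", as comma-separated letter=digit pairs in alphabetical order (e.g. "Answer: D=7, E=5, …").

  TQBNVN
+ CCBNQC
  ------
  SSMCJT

Step 1. [col 1: N + C ≡ T (mod 10)] no forcing yet in column 1 (carry-in 0); N=7 is free and consistent — try it ⇒ N=7.
Step 2. [col 1: N + C ≡ T (mod 10)] column 1 (N + C ≡ T (mod 10), carry-in 0) doesn't pin T yet; pick T=1 and continue, so T=1.
Step 3. [col 1: N + C ≡ T (mod 10)] from column 1 (N=7, T=1, carry-in 0, digits 1,7 already taken and all letters distinct): C must equal 4, so C=4.
Step 4. [col 2: V + Q ≡ J (mod 10)] several values work for V in column 2 (V + Q ≡ J (mod 10), carry-in 1); try V=8, so V=8.
Step 5. [col 2: V + Q ≡ J (mod 10)] no forcing yet in column 2 (carry-in 1); Q=0 is free and consistent — try it ⇒ Q=0.
Step 6. [col 2: V + Q ≡ J (mod 10)] from column 2 (V=8, Q=0, carry-in 1, digits 0,1,4,7,8 already taken and all letters distinct): J must equal 9. So J=9.
Step 7. [col 4: B + B ≡ M (mod 10)] no forcing yet in column 4 (carry-in 1); M=3 is free and consistent — try it. So M=3.
Step 8. [col 4: B + B ≡ M (mod 10)] column 4: given M=3, carry-in 1, and digits 0,1,3,4,7,8,9 already taken and all letters distinct, B+B≡M (mod 10) forces B=6. So B=6.
Step 9. [col 5: Q + C ≡ S (mod 10)] in column 5 we have Q+C≡S with carry-in 1; given Q=0, C=4 and digits 0,1,3,4,6,7,8,9 already taken and all letters distinct, that pins S to 5, so S=5.

Answer: B=6, C=4, J=9, M=3, N=7, Q=0, S=5, T=1, V=8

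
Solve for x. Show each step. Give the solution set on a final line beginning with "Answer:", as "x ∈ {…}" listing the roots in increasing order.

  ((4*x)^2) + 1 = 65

Step 1. [((4*x)^2) + 1 = 65] +1 is outermost — subtract 1 both sides. So sub: (4*x)^2 = 64.
Step 2. [(4*x)^2 = 64] 64 ≥ 0, LHS is (·)² — take ±√, so sqrt: 4*x = 8 or -8.
Step 3. [4*x = 8 or -8] LHS = 4·(…); ÷4 both sides. So div: x = 2 or -2.

Answer: x ∈ {-2, 2}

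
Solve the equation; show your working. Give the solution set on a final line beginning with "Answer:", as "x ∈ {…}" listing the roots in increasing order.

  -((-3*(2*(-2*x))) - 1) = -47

Step 1. [-((-3*(2*(-2*x))) - 1) = -47] leading − — multiply by −1. So neg: (-3*(2*(-2*x))) - 1 = 47.
Step 2. [(-3*(2*(-2*x))) - 1 = 47] the outer -1 inverts by adding 1 ⇒ sub: -3*(2*(-2*x)) = 48.
Step 3. [-3*(2*(-2*x)) = 48] LHS = -3·(…); ÷-3 both sides ⇒ div: 2*(-2*x) = -16.
Step 4. [2*(-2*x) = -16] LHS = 2·(…); ÷2 both sides ⇒ div: -2*x = -8.
Step 5. [-2*x = -8] divide by the outer -2. So div: x = 4.

Answer: x ∈ {4}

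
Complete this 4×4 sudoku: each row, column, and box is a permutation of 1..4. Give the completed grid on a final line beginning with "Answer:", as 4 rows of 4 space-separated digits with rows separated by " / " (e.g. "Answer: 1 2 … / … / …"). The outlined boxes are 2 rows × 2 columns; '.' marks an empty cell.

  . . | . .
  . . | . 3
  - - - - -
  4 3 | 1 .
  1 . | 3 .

Step 1. [r2c1∈{2}] nothing but 2 survives at r2c1 ⇒ r2c1=2.
Step 2. [r2c3∈{4}] r2c3 is down to just 4, so r2c3=4.
Step 3. [r1c4∈{1,2}] 1 has one home in col 4: r1c4. So r1c4=1.
Step 4. [r3c4∈{2}] only 2 remains possible at r3c4, so r3c4=2.
Step 5. [r1c2∈{4}] r1c2's peers cover all but 4. So r1c2=4.
Step 6. [r1c1∈{3}] nothing but 3 survives at r1c1 ⇒ r1c1=3.
Step 7. [r1c3∈{2}] only 2 remains possible at r1c3, so r1c3=2.
Step 8. [r4c4∈{4}] r4c4 is down to just 4 ⇒ r4c4=4.
Step 9. [r4c2∈{2}] r4c2's peers cover all but 2. So r4c2=2.
Step 10. [r2c2∈{1}] r2c2's peers cover all but 1, so r2c2=1.

Answer: 3 4 2 1 / 2 1 4 3 / 4 3 1 2 / 1 2 3 4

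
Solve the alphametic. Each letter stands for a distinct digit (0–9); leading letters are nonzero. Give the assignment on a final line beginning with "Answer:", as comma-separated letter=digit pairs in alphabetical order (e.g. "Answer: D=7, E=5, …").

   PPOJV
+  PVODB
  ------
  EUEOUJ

Step 1. [col 1: V + B ≡ J (mod 10)] column 1 (V + B ≡ J (mod 10), carry-in 0) doesn't pin V yet; pick V=3 and continue, so V=3.
Step 2. [col 1: V + B ≡ J (mod 10)] several values work for J in column 1 (V + B ≡ J (mod 10), carry-in 0); try J=2. So J=2.
Step 3. [E] adding two 5-digit numbers gives at most 5+1 digits, and here it does — E is that final carry and must be 1. So E=1.
Step 4. [col 1: V + B ≡ J (mod 10)] column 1 reads V+B+carry(0)=J with V=3, J=2; with digits 1,2,3 already taken and all letters distinct, the only value for B is 9, so B=9.
Step 5. [col 2: J + D ≡ U (mod 10)] several values work for U in column 2 (J + D ≡ U (mod 10), carry-in 1); try U=7, so U=7.
Step 6. [col 2: J + D ≡ U (mod 10)] in column 2 we have J+D≡U with carry-in 1; given J=2, U=7 and digits 1,2,3,7,9 already taken and all letters distinct, that pins D to 4, so D=4.
Step 7. [col 3: O + O ≡ O (mod 10)] column 3: given nothing yet, carry-in 0, and digits 1,2,3,4,7,9 already taken and all letters distinct, O+O≡O (mod 10) forces O=0, so O=0.
Step 8. [col 4: P + V ≡ E (mod 10)] column 4 reads P+V+carry(0)=E with V=3, E=1; with digits 0,1,2,3,4,7,9 already taken and all letters distinct, the only value for P is 8, so P=8.

Answer: B=9, D=4, E=1, J=2, O=0, P=8, U=7, V=3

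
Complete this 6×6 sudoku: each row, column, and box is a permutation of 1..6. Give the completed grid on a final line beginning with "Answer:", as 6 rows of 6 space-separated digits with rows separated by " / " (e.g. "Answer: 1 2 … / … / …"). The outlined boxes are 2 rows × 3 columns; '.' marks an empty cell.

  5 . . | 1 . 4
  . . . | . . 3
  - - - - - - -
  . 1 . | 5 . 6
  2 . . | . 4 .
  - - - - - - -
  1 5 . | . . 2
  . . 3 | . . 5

Step 1. [r2c4∈{2,6}] 2 has one home in col 4: r2c4 ⇒ r2c4=2.
Step 2. [r1c5∈{6}] only 6 remains possible at r1c5, so r1c5=6.
Step 3. [r3c1∈{3,4}] col 1 places 3 nowhere but r3c1, so r3c1=3.
Step 4. [r6c2∈{2,4,6}] 2 has one home in row 6: r6c2. So r6c2=2.
Step 5. [r2c2∈{4,6}] across col 2, 4 lands solely at r2c2, so r2c2=4.
Step 6. [r6c1∈{4,6}] across col 1, 4 lands solely at r6c1 ⇒ r6c1=4.
Step 7. [r5c3∈{6}] r5c3's peers cover all but 6, so r5c3=6.
Step 8. [r4c4∈{3}] r4c4 has the single candidate 3 ⇒ r4c4=3.
Step 9. [r6c4∈{6}] only 6 remains possible at r6c4, so r6c4=6.
Step 10. [r4c3∈{5}] r4c3 has the single candidate 5 ⇒ r4c3=5.
Step 11. [r4c6∈{1}] only 1 remains possible at r4c6. So r4c6=1.
Step 12. [r2c3∈{1}] r2c3 has the single candidate 1. So r2c3=1.
Step 13. [r3c5∈{2}] r3c5's peers cover all but 2 ⇒ r3c5=2.
Step 14. [r2c1∈{6}] r2c1 is down to just 6 ⇒ r2c1=6.
Step 15. [r5c5∈{3}] nothing but 3 survives at r5c5, so r5c5=3.
Step 16. [r3c3∈{4}] only 4 remains possible at r3c3. So r3c3=4.
Step 17. [r1c2∈{3}] nothing but 3 survives at r1c2 ⇒ r1c2=3.
Step 18. [r6c5∈{1}] nothing but 1 survives at r6c5. So r6c5=1.
Step 19. [r5c4∈{4}] r5c4 has the single candidate 4 ⇒ r5c4=4.
Step 20. [r2c5∈{5}] r2c5's peers cover all but 5 ⇒ r2c5=5.
Step 21. [r1c3∈{2}] only 2 remains possible at r1c3. So r1c3=2.
Step 22. [r4c2∈{6}] r4c2 has the single candidate 6 ⇒ r4c2=6.

Answer: 5 3 2 1 6 4 / 6 4 1 2 5 3 / 3 1 4 5 2 6 / 2 6 5 3 4 1 / 1 5 6 4 3 2 / 4 2 3 6 1 5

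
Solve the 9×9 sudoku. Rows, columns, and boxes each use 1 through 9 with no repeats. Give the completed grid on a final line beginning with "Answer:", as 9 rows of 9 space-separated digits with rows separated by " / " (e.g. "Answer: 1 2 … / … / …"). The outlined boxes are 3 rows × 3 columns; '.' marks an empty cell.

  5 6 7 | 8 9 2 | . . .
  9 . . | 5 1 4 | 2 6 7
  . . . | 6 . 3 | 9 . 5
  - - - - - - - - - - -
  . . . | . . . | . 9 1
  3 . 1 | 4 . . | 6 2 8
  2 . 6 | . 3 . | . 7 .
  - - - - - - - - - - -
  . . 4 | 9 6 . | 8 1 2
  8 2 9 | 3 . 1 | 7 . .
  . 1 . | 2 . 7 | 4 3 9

Step 1. [r7c6∈{5}] nothing but 5 survives at r7c6. So r7c6=5.
Step 2. [r4c4∈{7}] r4c4 has the single candidate 7, so r4c4=7.
Step 3. [r5c2∈{5,7,9}] in row 5, 7 fits only at r5c2 ⇒ r5c2=7.
Step 4. [r6c2∈{4,5,8,9}] col 2 places 9 nowhere but r6c2, so r6c2=9.
Step 5. [r4c2∈{4,5,8}] 5 has one home in col 2: r4c2. So r4c2=5.
Step 6. [r4c3∈{8}] r4c3's peers cover all but 8, so r4c3=8.
Step 7. [r3c2∈{4,8}] in col 2, 4 fits only at r3c2, so r3c2=4.
Step 8. [r1c9∈{3,4}] col 9 places 3 nowhere but r1c9. So r1c9=3.
Step 9. [r2c3∈{3}] only 3 remains possible at r2c3. So r2c3=3.
Step 10. [r7c1∈{7}] r7c1 is down to just 7, so r7c1=7.
Step 11. [r8c5∈{4}] r8c5 is down to just 4. So r8c5=4.
Step 12. [r9c3∈{5}] r9c3 is down to just 5 ⇒ r9c3=5.
Step 13. [r2c2∈{8}] r2c2's peers cover all but 8, so r2c2=8.
Step 14. [r4c1∈{4}] nothing but 4 survives at r4c1 ⇒ r4c1=4.
Step 15. [r6c4∈{1}] only 1 remains possible at r6c4 ⇒ r6c4=1.
Step 16. [r4c7∈{3}] r4c7 has the single candidate 3 ⇒ r4c7=3.
Step 17. [r5c6∈{9}] r5c6 is down to just 9, so r5c6=9.
Step 18. [r7c2∈{3}] nothing but 3 survives at r7c2, so r7c2=3.
Step 19. [r6c9∈{4}] nothing but 4 survives at r6c9. So r6c9=4.
Step 20. [r3c8∈{8}] r3c8 has the single candidate 8 ⇒ r3c8=8.
Step 21. [r6c7∈{5}] r6c7's peers cover all but 5 ⇒ r6c7=5.
Step 22. [r3c1∈{1}] only 1 remains possible at r3c1, so r3c1=1.
Step 23. [r3c5∈{7}] nothing but 7 survives at r3c5 ⇒ r3c5=7.
Step 24. [r8c8∈{5}] r8c8 is down to just 5 ⇒ r8c8=5.
Step 25. [r5c5∈{5}] nothing but 5 survives at r5c5 ⇒ r5c5=5.
Step 26. [r6c6∈{8}] only 8 remains possible at r6c6. So r6c6=8.
Step 27. [r4c5∈{2}] nothing but 2 survives at r4c5 ⇒ r4c5=2.
Step 28. [r1c7∈{1}] r1c7 is down to just 1, so r1c7=1.
Step 29. [r9c5∈{8}] only 8 remains possible at r9c5. So r9c5=8.
Step 30. [r1c8∈{4}] r1c8's peers cover all but 4 ⇒ r1c8=4.
Step 31. [r3c3∈{2}] r3c3 is down to just 2, so r3c3=2.
Step 32. [r4c6∈{6}] r4c6 has the single candidate 6 ⇒ r4c6=6.
Step 33. [r9c1∈{6}] r9c1 has the single candidate 6 ⇒ r9c1=6.
Step 34. [r8c9∈{6}] nothing but 6 survives at r8c9. So r8c9=6.

Answer: 5 6 7 8 9 2 1 4 3 / 9 8 3 5 1 4 2 6 7 / 1 4 2 6 7 3 9 8 5 / 4 5 8 7 2 6 3 9 1 / 3 7 1 4 5 9 6 2 8 / 2 9 6 1 3 8 5 7 4 / 7 3 4 9 6 5 8 1 2 / 8 2 9 3 4 1 7 5 6 / 6 1 5 2 8 7 4 3 9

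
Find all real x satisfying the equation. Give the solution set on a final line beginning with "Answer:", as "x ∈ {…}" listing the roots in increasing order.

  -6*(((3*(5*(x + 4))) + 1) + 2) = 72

Step 1. [-6*(((3*(5*(x + 4))) + 1) + 2) = 72] LHS = -6·(…); ÷-6 both sides. So div: ((3*(5*(x + 4))) + 1) + 2 = -12.
Step 2. [((3*(5*(x + 4))) + 1) + 2 = -12] subtract 2: x sits inside (… + 2), so sub: (3*(5*(x + 4))) + 1 = -14.
Step 3. [(3*(5*(x + 4))) + 1 = -14] peel the +1: subtract 1 from each side ⇒ sub: 3*(5*(x + 4)) = -15.
Step 4. [3*(5*(x + 4)) = -15] leading coefficient 3: divide by 3. So div: 5*(x + 4) = -5.
Step 5. [5*(x + 4) = -5] 5·(inner) — divide through by 5. So div: x + 4 = -1.
Step 6. [x + 4 = -1] subtract 4: x sits inside (… + 4). So sub: x = -5.

Answer: x ∈ {-5}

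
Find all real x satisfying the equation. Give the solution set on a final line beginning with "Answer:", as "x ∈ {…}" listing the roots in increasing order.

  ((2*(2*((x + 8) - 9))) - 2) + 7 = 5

Step 1. [((2*(2*((x + 8) - 9))) - 2) + 7 = 5] subtract 7: x sits inside (… + 7) ⇒ sub: (2*(2*((x + 8) - 9))) - 2 = -2.
Step 2. [(2*(2*((x + 8) - 9))) - 2 = -2] 2 comes off first (add 2). So sub: 2*(2*((x + 8) - 9)) = 0.
Step 3. [2*(2*((x + 8) - 9)) = 0] LHS = 2·(…); ÷2 both sides ⇒ div: 2*((x + 8) - 9) = 0.
Step 4. [2*((x + 8) - 9) = 0] 2·(inner) — divide through by 2 ⇒ div: (x + 8) - 9 = 0.
Step 5. [(x + 8) - 9 = 0] the outer -9 inverts by adding 9. So sub: x + 8 = 9.
Step 6. [x + 8 = 9] peel the +8: subtract 8 from each side. So sub: x = 1.

Answer: x ∈ {1}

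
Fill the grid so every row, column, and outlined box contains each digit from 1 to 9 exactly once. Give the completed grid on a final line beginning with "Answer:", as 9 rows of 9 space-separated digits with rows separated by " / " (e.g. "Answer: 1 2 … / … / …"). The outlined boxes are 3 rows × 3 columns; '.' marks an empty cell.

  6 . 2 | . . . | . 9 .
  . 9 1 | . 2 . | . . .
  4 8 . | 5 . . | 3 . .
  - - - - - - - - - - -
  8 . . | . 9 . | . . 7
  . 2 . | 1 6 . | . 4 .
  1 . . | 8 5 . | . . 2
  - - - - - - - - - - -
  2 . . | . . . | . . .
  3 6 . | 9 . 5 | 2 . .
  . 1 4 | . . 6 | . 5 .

Step 1. [r3c3∈{7}] only 7 remains possible at r3c3, so r3c3=7.
Step 2. [r3c5∈{1}] only 1 remains possible at r3c5, so r3c5=1.
Step 3. [r7c6∈{1,3,4,7,8}] in col 6, 1 fits only at r7c6 ⇒ r7c6=1.
Step 4. [r2c4∈{3,4,6,7}] in col 4, 6 fits only at r2c4. So r2c4=6.
Step 5. [r2c6∈{3,4,7,8}] row 2 places 3 nowhere but r2c6. So r2c6=3.
Step 6. [r4c4∈{2,3,4}] in box 5, 3 fits only at r4c4. So r4c4=3.
Step 7. [r1c6∈{4,7,8}] in col 6, 8 fits only at r1c6. So r1c6=8.
Step 8. [r8c3∈{8}] nothing but 8 survives at r8c3 ⇒ r8c3=8.
Step 9. [r2c1∈{5}] nothing but 5 survives at r2c1. So r2c1=5.
Step 10. [r3c9∈{6}] r3c9 has the single candidate 6 ⇒ r3c9=6.
Step 11. [r5c6∈{7}] r5c6 is down to just 7, so r5c6=7.
Step 12. [r5c1∈{9}] only 9 remains possible at r5c1. So r5c1=9.
Step 13. [r9c1∈{7}] nothing but 7 survives at r9c1, so r9c1=7.
Step 14. [r7c3∈{5,9}] r7c3 is the only open cell in col 3 admitting 9, so r7c3=9.
Step 15. [r9c9∈{3,8,9}] across col 9, 9 lands solely at r9c9, so r9c9=9.
Step 16. [r9c7∈{8}] r9c7 is down to just 8 ⇒ r9c7=8.
Step 17. [r5c7∈{5}] only 5 remains possible at r5c7, so r5c7=5.
Step 18. [r5c3∈{3}] only 3 remains possible at r5c3, so r5c3=3.
Step 19. [r7c5∈{3,4,7,8}] in row 7, 8 fits only at r7c5. So r7c5=8.
Step 20. [r6c3∈{6}] r6c3's peers cover all but 6, so r6c3=6.
Step 21. [r7c9∈{3,4}] in col 9, 3 fits only at r7c9, so r7c9=3.
Step 22. [r2c8∈{7,8}] r2c8 is the only open cell in col 8 admitting 8. So r2c8=8.
Step 23. [r2c9∈{4}] r2c9 has the single candidate 4. So r2c9=4.
Step 24. [r7c7∈{4,6,7}] col 7 places 4 nowhere but r7c7. So r7c7=4.
Step 25. [r7c4∈{7}] r7c4's peers cover all but 7, so r7c4=7.
Step 26. [r8c9∈{1}] r8c9 is down to just 1 ⇒ r8c9=1.
Step 27. [r6c6∈{4}] r6c6 is down to just 4 ⇒ r6c6=4.
Step 28. [r4c7∈{1,6}] in col 7, 6 fits only at r4c7 ⇒ r4c7=6.
Step 29. [r1c5∈{4,7}] r1c5 is the only open cell in col 5 admitting 7. So r1c5=7.
Step 30. [r7c2∈{5}] r7c2 is down to just 5. So r7c2=5.
Step 31. [r9c5∈{3}] nothing but 3 survives at r9c5. So r9c5=3.
Step 32. [r1c9∈{5}] r1c9 has the single candidate 5 ⇒ r1c9=5.
Step 33. [r8c8∈{7}] r8c8 is down to just 7. So r8c8=7.
Step 34. [r6c2∈{7}] r6c2 is down to just 7, so r6c2=7.
Step 35. [r1c7∈{1}] only 1 remains possible at r1c7 ⇒ r1c7=1.
Step 36. [r5c9∈{8}] r5c9 has the single candidate 8, so r5c9=8.
Step 37. [r6c8∈{3}] r6c8 has the single candidate 3. So r6c8=3.
Step 38. [r1c4∈{4}] r1c4's peers cover all but 4 ⇒ r1c4=4.
Step 39. [r1c2∈{3}] r1c2 is down to just 3 ⇒ r1c2=3.
Step 40. [r2c7∈{7}] only 7 remains possible at r2c7 ⇒ r2c7=7.
Step 41. [r8c5∈{4}] nothing but 4 survives at r8c5, so r8c5=4.
Step 42. [r4c3∈{5}] nothing but 5 survives at r4c3. So r4c3=5.
Step 43. [r4c2∈{4}] nothing but 4 survives at r4c2 ⇒ r4c2=4.
Step 44. [r3c6∈{9}] only 9 remains possible at r3c6. So r3c6=9.
Step 45. [r3c8∈{2}] nothing but 2 survives at r3c8 ⇒ r3c8=2.
Step 46. [r7c8∈{6}] nothing but 6 survives at r7c8, so r7c8=6.
Step 47. [r4c8∈{1}] r4c8's peers cover all but 1, so r4c8=1.
Step 48. [r9c4∈{2}] only 2 remains possible at r9c4 ⇒ r9c4=2.
Step 49. [r6c7∈{9}] nothing but 9 survives at r6c7, so r6c7=9.
Step 50. [r4c6∈{2}] r4c6 is down to just 2. So r4c6=2.

Answer: 6 3 2 4 7 8 1 9 5 / 5 9 1 6 2 3 7 8 4 / 4 8 7 5 1 9 3 2 6 / 8 4 5 3 9 2 6 1 7 / 9 2 3 1 6 7 5 4 8 / 1 7 6 8 5 4 9 3 2 / 2 5 9 7 8 1 4 6 3 / 3 6 8 9 4 5 2 7 1 / 7 1 4 2 3 6 8 5 9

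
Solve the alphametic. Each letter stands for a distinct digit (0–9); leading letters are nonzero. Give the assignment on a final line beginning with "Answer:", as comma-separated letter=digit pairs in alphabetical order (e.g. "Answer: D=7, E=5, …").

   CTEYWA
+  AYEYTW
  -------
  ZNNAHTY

Step 1. [col 1: A + W ≡ Y (mod 10)] several values work for Y in column 1 (A + W ≡ Y (mod 10), carry-in 0); try Y=6, so Y=6.
Step 2. [Z] adding two 6-digit numbers gives at most 6+1 digits, and here it does — Z is that final carry and must be 1, so Z=1.
Step 3. [col 1: A + W ≡ Y (mod 10)] several values work for W in column 1 (A + W ≡ Y (mod 10), carry-in 0); try W=9. So W=9.
Step 4. [col 1: A + W ≡ Y (mod 10)] in column 1 we have A+W≡Y with carry-in 0; given W=9, Y=6 and digits 1,6,9 already taken and all letters distinct, that pins A to 7 ⇒ A=7.
Step 5. [col 2: W + T ≡ T (mod 10)] T=5 is one option consistent with column 2 (W + T ≡ T (mod 10), carry-in 1) — take it ⇒ T=5.
Step 6. [col 3: Y + Y ≡ H (mod 10)] column 3: given Y=6, carry-in 1, and digits 1,5,6,7,9 already taken and all letters distinct, Y+Y≡H (mod 10) forces H=3 ⇒ H=3.
Step 7. [col 4: E + E ≡ A (mod 10)] from column 4 (A=7, carry-in 1, digits 1,3,5,6,7,9 already taken and all letters distinct): E must equal 8. So E=8.
Step 8. [col 5: T + Y ≡ N (mod 10)] in column 5 we have T+Y≡N with carry-in 1; given T=5, Y=6 and digits 1,3,5,6,7,8,9 already taken and all letters distinct, that pins N to 2 ⇒ N=2.
Step 9. [col 6: C + A ≡ N (mod 10)] from column 6 (A=7, N=2, carry-in 1, digits 1,2,3,5,6,7,8,9 already taken and all letters distinct): C must equal 4 ⇒ C=4.

Answer: A=7, C=4, E=8, H=3, N=2, T=5, W=9, Y=6, Z=1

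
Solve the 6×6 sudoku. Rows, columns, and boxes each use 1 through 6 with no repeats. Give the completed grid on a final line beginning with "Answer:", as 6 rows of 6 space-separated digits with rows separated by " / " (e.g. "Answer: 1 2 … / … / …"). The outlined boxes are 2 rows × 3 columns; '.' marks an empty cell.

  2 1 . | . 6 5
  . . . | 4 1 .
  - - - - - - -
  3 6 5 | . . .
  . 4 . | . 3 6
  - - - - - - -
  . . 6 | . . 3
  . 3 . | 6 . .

Step 1. [r5c2∈{2,5}] 2 has one home in col 2: r5c2, so r5c2=2.
Step 2. [r4c1∈{1}] r4c1 is down to just 1, so r4c1=1.
Step 3. [r5c4∈{1,5}] in row 5, 1 fits only at r5c4. So r5c4=1.
Step 4. [r3c4∈{2}] nothing but 2 survives at r3c4 ⇒ r3c4=2.
Step 5. [r3c5∈{4}] r3c5's peers cover all but 4, so r3c5=4.
Step 6. [r6c6∈{2,4}] r6c6 is the only open cell in col 6 admitting 4. So r6c6=4.
Step 7. [r6c1∈{5}] r6c1 is down to just 5 ⇒ r6c1=5.
Step 8. [r2c3∈{3}] only 3 remains possible at r2c3, so r2c3=3.
Step 9. [r4c4∈{5}] nothing but 5 survives at r4c4. So r4c4=5.
Step 10. [r5c1∈{4}] r5c1's peers cover all but 4 ⇒ r5c1=4.
Step 11. [r6c3∈{1}] nothing but 1 survives at r6c3, so r6c3=1.
Step 12. [r1c4∈{3}] only 3 remains possible at r1c4, so r1c4=3.
Step 13. [r2c6∈{2}] only 2 remains possible at r2c6, so r2c6=2.
Step 14. [r2c1∈{6}] r2c1's peers cover all but 6. So r2c1=6.
Step 15. [r5c5∈{5}] only 5 remains possible at r5c5, so r5c5=5.
Step 16. [r2c2∈{5}] nothing but 5 survives at r2c2. So r2c2=5.
Step 17. [r6c5∈{2}] r6c5 has the single candidate 2. So r6c5=2.
Step 18. [r4c3∈{2}] only 2 remains possible at r4c3 ⇒ r4c3=2.
Step 19. [r3c6∈{1}] r3c6 has the single candidate 1, so r3c6=1.
Step 20. [r1c3∈{4}] r1c3's peers cover all but 4. So r1c3=4.

Answer: 2 1 4 3 6 5 / 6 5 3 4 1 2 / 3 6 5 2 4 1 / 1 4 2 5 3 6 / 4 2 6 1 5 3 / 5 3 1 6 2 4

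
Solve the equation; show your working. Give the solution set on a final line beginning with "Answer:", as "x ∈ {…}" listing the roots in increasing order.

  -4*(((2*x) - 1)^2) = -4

Step 1. [-4*(((2*x) - 1)^2) = -4] divide by the outer -4 ⇒ div: ((2*x) - 1)^2 = 1.
Step 2. [((2*x) - 1)^2 = 1] 1 ≥ 0, LHS is (·)² — take ±√, so sqrt: (2*x) - 1 = 1 or -1.
Step 3. [(2*x) - 1 = 1 or -1] 1 comes off first (add 1). So sub: 2*x = 2 or 0.
Step 4. [2*x = 2 or 0] divide by the outer 2, so div: x = 1 or 0.

Answer: x ∈ {0, 1}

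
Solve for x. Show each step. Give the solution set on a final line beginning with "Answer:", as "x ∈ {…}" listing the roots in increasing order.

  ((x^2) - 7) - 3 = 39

Step 1. [((x^2) - 7) - 3 = 39] peel the -3: add 3 from each side. So sub: (x^2) - 7 = 42.
Step 2. [(x^2) - 7 = 42] add 7: x sits inside (… - 7), so sub: x^2 = 49.
Step 3. [x^2 = 49] LHS squared, RHS 49 ≥ 0: apply √ (±), so sqrt: x = 7 or -7.

Answer: x ∈ {-7, 7}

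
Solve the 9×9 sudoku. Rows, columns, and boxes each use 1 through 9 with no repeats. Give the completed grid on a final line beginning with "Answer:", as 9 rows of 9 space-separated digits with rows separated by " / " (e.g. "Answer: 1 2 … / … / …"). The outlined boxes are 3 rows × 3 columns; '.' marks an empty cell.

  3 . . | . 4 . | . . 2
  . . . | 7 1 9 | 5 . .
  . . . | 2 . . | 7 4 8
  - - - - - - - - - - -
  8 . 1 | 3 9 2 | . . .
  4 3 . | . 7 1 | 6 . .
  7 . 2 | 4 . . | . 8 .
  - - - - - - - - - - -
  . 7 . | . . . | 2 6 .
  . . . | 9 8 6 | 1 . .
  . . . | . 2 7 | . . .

Step 1. [r7c3∈{3,4,5,8,9}] in row 7, 8 fits only at r7c3, so r7c3=8.
Step 2. [r6c6∈{5}] nothing but 5 survives at r6c6. So r6c6=5.
Step 3. [r4c2∈{5,6}] r4c2 is the only open cell in row 4 admitting 6, so r4c2=6.
Step 4. [r5c3∈{5,9}] 5 has one home in box 4: r5c3 ⇒ r5c3=5.
Step 5. [r1c7∈{9}] r1c7 is down to just 9 ⇒ r1c7=9.
Step 6. [r1c4∈{5,6,8}] 6 has one home in col 4: r1c4, so r1c4=6.
Step 7. [r1c2∈{1,5,8}] in row 1, 5 fits only at r1c2. So r1c2=5.
Step 8. [r5c9∈{9}] r5c9 has the single candidate 9, so r5c9=9.
Step 9. [r7c1∈{1,5,9}] in row 7, 9 fits only at r7c1, so r7c1=9.
Step 10. [r2c9∈{3,6}] across col 9, 6 lands solely at r2c9 ⇒ r2c9=6.
Step 11. [r2c3∈{4}] only 4 remains possible at r2c3. So r2c3=4.
Step 12. [r8c3∈{3}] r8c3 has the single candidate 3. So r8c3=3.
Step 13. [r9c8∈{3,5,9}] in row 9, 9 fits only at r9c8. So r9c8=9.
Step 14. [r9c7∈{3,4,8}] across row 9, 8 lands solely at r9c7. So r9c7=8.
Step 15. [r9c9∈{3,4,5}] 3 has one home in row 9: r9c9, so r9c9=3.
Step 16. [r3c5∈{3,5}] row 3 places 5 nowhere but r3c5, so r3c5=5.
Step 17. [r7c4∈{1,5}] 1 has one home in row 7: r7c4 ⇒ r7c4=1.
Step 18. [r7c9∈{4,5}] across row 7, 5 lands solely at r7c9 ⇒ r7c9=5.
Step 19. [r8c9∈{4,7}] r8c9 is the only open cell in box 9 admitting 4 ⇒ r8c9=4.
Step 20. [r8c2∈{2}] r8c2 has the single candidate 2. So r8c2=2.
Step 21. [r3c3∈{6,9}] across col 3, 9 lands solely at r3c3. So r3c3=9.
Step 22. [r3c1∈{1,6}] in row 3, 6 fits only at r3c1 ⇒ r3c1=6.
Step 23. [r9c1∈{1,5}] across col 1, 1 lands solely at r9c1 ⇒ r9c1=1.
Step 24. [r4c9∈{7}] only 7 remains possible at r4c9. So r4c9=7.
Step 25. [r7c5∈{3}] only 3 remains possible at r7c5, so r7c5=3.
Step 26. [r8c1∈{5}] r8c1 is down to just 5. So r8c1=5.
Step 27. [r2c8∈{3}] nothing but 3 survives at r2c8, so r2c8=3.
Step 28. [r1c8∈{1}] r1c8's peers cover all but 1 ⇒ r1c8=1.
Step 29. [r2c1∈{2}] nothing but 2 survives at r2c1, so r2c1=2.
Step 30. [r3c6∈{3}] only 3 remains possible at r3c6 ⇒ r3c6=3.
Step 31. [r6c2∈{9}] only 9 remains possible at r6c2, so r6c2=9.
Step 32. [r6c9∈{1}] r6c9's peers cover all but 1. So r6c9=1.
Step 33. [r4c8∈{5}] only 5 remains possible at r4c8, so r4c8=5.
Step 34. [r7c6∈{4}] r7c6's peers cover all but 4 ⇒ r7c6=4.
Step 35. [r1c3∈{7}] r1c3 has the single candidate 7, so r1c3=7.
Step 36. [r9c4∈{5}] nothing but 5 survives at r9c4 ⇒ r9c4=5.
Step 37. [r9c3∈{6}] r9c3's peers cover all but 6. So r9c3=6.
Step 38. [r9c2∈{4}] only 4 remains possible at r9c2 ⇒ r9c2=4.
Step 39. [r6c5∈{6}] r6c5's peers cover all but 6, so r6c5=6.
Step 40. [r2c2∈{8}] r2c2 is down to just 8. So r2c2=8.
Step 41. [r4c7∈{4}] r4c7 is down to just 4 ⇒ r4c7=4.
Step 42. [r5c8∈{2}] r5c8 is down to just 2 ⇒ r5c8=2.
Step 43. [r6c7∈{3}] r6c7 is down to just 3 ⇒ r6c7=3.
Step 44. [r5c4∈{8}] only 8 remains possible at r5c4, so r5c4=8.
Step 45. [r8c8∈{7}] only 7 remains possible at r8c8. So r8c8=7.
Step 46. [r3c2∈{1}] only 1 remains possible at r3c2 ⇒ r3c2=1.
Step 47. [r1c6∈{8}] r1c6 has the single candidate 8 ⇒ r1c6=8.

Answer: 3 5 7 6 4 8 9 1 2 / 2 8 4 7 1 9 5 3 6 / 6 1 9 2 5 3 7 4 8 / 8 6 1 3 9 2 4 5 7 / 4 3 5 8 7 1 6 2 9 / 7 9 2 4 6 5 3 8 1 / 9 7 8 1 3 4 2 6 5 / 5 2 3 9 8 6 1 7 4 / 1 4 6 5 2 7 8 9 3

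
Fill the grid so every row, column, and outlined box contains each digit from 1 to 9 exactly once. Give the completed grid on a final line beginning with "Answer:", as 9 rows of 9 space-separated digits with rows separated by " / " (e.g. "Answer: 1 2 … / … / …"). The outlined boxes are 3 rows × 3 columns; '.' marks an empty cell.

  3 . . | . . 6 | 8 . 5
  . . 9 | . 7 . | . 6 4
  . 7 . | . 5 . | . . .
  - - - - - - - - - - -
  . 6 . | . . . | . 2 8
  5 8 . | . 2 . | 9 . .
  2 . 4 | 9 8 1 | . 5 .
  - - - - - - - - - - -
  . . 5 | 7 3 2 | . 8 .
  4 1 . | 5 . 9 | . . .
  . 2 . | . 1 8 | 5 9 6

Step 1. [r4c5∈{4}] r4c5's peers cover all but 4. So r4c5=4.
Step 2. [r4c4∈{3}] nothing but 3 survives at r4c4, so r4c4=3.
Step 3. [r5c6∈{7}] only 7 remains possible at r5c6, so r5c6=7.
Step 4. [r8c3∈{3,6,7,8}] r8c3 is the only open cell in row 8 admitting 8. So r8c3=8.
Step 5. [r6c2∈{3}] r6c2 is down to just 3. So r6c2=3.
Step 6. [r5c3∈{1}] r5c3's peers cover all but 1 ⇒ r5c3=1.
Step 7. [r4c7∈{1,7}] across row 4, 1 lands solely at r4c7 ⇒ r4c7=1.
Step 8. [r3c6∈{3,4}] r3c6 is the only open cell in col 6 admitting 4, so r3c6=4.
Step 9. [r3c9∈{1,2,3,9}] in row 3, 9 fits only at r3c9. So r3c9=9.
Step 10. [r8c9∈{2,3,7}] col 9 places 2 nowhere but r8c9, so r8c9=2.
Step 11. [r4c1∈{7,9}] 9 has one home in row 4: r4c1, so r4c1=9.
Step 12. [r1c8∈{1,7}] in row 1, 7 fits only at r1c8. So r1c8=7.
Step 13. [r1c4∈{1,2}] in row 1, 1 fits only at r1c4. So r1c4=1.
Step 14. [r8c8∈{3}] r8c8's peers cover all but 3 ⇒ r8c8=3.
Step 15. [r3c7∈{2,3}] in row 3, 3 fits only at r3c7. So r3c7=3.
Step 16. [r2c1∈{1,8}] row 2 places 1 nowhere but r2c1. So r2c1=1.
Step 17. [r2c4∈{2,8}] across row 2, 8 lands solely at r2c4 ⇒ r2c4=8.
Step 18. [r3c3∈{2,6}] r3c3 is the only open cell in col 3 admitting 6. So r3c3=6.
Step 19. [r6c7∈{6,7}] across row 6, 6 lands solely at r6c7. So r6c7=6.
Step 20. [r9c3∈{3,7}] r9c3 is the only open cell in row 9 admitting 3 ⇒ r9c3=3.
Step 21. [r7c2∈{9}] r7c2 has the single candidate 9 ⇒ r7c2=9.
Step 22. [r9c4∈{4}] nothing but 4 survives at r9c4, so r9c4=4.
Step 23. [r1c5∈{9}] only 9 remains possible at r1c5, so r1c5=9.
Step 24. [r8c7∈{7}] r8c7's peers cover all but 7 ⇒ r8c7=7.
Step 25. [r5c8∈{4}] r5c8 is down to just 4, so r5c8=4.
Step 26. [r4c6∈{5}] r4c6's peers cover all but 5 ⇒ r4c6=5.
Step 27. [r5c4∈{6}] nothing but 6 survives at r5c4. So r5c4=6.
Step 28. [r7c9∈{1}] only 1 remains possible at r7c9. So r7c9=1.
Step 29. [r3c4∈{2}] r3c4 is down to just 2 ⇒ r3c4=2.
Step 30. [r3c8∈{1}] r3c8's peers cover all but 1, so r3c8=1.
Step 31. [r2c6∈{3}] r2c6 is down to just 3 ⇒ r2c6=3.
Step 32. [r7c1∈{6}] r7c1 is down to just 6. So r7c1=6.
Step 33. [r1c2∈{4}] r1c2's peers cover all but 4. So r1c2=4.
Step 34. [r8c5∈{6}] r8c5 has the single candidate 6. So r8c5=6.
Step 35. [r1c3∈{2}] nothing but 2 survives at r1c3 ⇒ r1c3=2.
Step 36. [r3c1∈{8}] r3c1 has the single candidate 8. So r3c1=8.
Step 37. [r9c1∈{7}] r9c1 has the single candidate 7, so r9c1=7.
Step 38. [r2c2∈{5}] r2c2 is down to just 5 ⇒ r2c2=5.
Step 39. [r5c9∈{3}] r5c9 is down to just 3 ⇒ r5c9=3.
Step 40. [r4c3∈{7}] r4c3 is down to just 7 ⇒ r4c3=7.
Step 41. [r2c7∈{2}] r2c7 is down to just 2, so r2c7=2.
Step 42. [r7c7∈{4}] only 4 remains possible at r7c7. So r7c7=4.
Step 43. [r6c9∈{7}] r6c9 is down to just 7 ⇒ r6c9=7.

Answer: 3 4 2 1 9 6 8 7 5 / 1 5 9 8 7 3 2 6 4 / 8 7 6 2 5 4 3 1 9 / 9 6 7 3 4 5 1 2 8 / 5 8 1 6 2 7 9 4 3 / 2 3 4 9 8 1 6 5 7 / 6 9 5 7 3 2 4 8 1 / 4 1 8 5 6 9 7 3 2 / 7 2 3 4 1 8 5 9 6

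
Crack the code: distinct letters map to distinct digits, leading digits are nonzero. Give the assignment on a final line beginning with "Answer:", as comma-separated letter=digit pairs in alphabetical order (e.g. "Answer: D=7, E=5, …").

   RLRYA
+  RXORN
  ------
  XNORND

Step 1. [col 1: A + N ≡ D (mod 10)] several values work for N in column 1 (A + N ≡ D (mod 10), carry-in 0); try N=2. So N=2.
Step 2. [col 1: A + N ≡ D (mod 10)] no forcing yet in column 1 (carry-in 0); A=8 is free and consistent — try it. So A=8.
Step 3. [col 1: A + N ≡ D (mod 10)] from column 1 (A=8, N=2, carry-in 0, digits 2,8 already taken and all letters distinct): D must equal 0. So D=0.
Step 4. [X] the sum has 6 digits but both addends have 5; that extra leading digit X is the final carry, namely 1, so X=1.
Step 5. [col 2: Y + R ≡ N (mod 10)] several values work for Y in column 2 (Y + R ≡ N (mod 10), carry-in 1); try Y=5 ⇒ Y=5.
Step 6. [col 2: Y + R ≡ N (mod 10)] column 2: given Y=5, N=2, carry-in 1, and digits 0,1,2,5,8 already taken and all letters distinct, Y+R≡N (mod 10) forces R=6 ⇒ R=6.
Step 7. [col 3: R + O ≡ R (mod 10)] in column 3 we have R+O≡R with carry-in 1; given R=6 and digits 0,1,2,5,6,8 already taken and all letters distinct, that pins O to 9, so O=9.
Step 8. [col 4: L + X ≡ O (mod 10)] from column 4 (X=1, O=9, carry-in 1, digits 0,1,2,5,6,8,9 already taken and all letters distinct): L must equal 7, so L=7.

Answer: A=8, D=0, L=7, N=2, O=9, R=6, X=1, Y=5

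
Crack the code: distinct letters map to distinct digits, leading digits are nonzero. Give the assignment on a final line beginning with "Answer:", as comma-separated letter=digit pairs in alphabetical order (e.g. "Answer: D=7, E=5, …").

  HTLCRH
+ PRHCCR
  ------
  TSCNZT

Step 1. [col 1: H + R ≡ T (mod 10)] no forcing yet in column 1 (carry-in 0); T=7 is free and consistent — try it ⇒ T=7.
Step 2. [col 1: H + R ≡ T (mod 10)] column 1 (H + R ≡ T (mod 10), carry-in 0) doesn't pin H yet; pick H=5 and continue ⇒ H=5.
Step 3. [col 1: H + R ≡ T (mod 10)] column 1 reads H+R+carry(0)=T with H=5, T=7; with digits 5,7 already taken and all letters distinct, the only value for R is 2 ⇒ R=2.
Step 4. [col 2: R + C ≡ Z (mod 10)] several values work for C in column 2 (R + C ≡ Z (mod 10), carry-in 0); try C=4, so C=4.
Step 5. [col 2: R + C ≡ Z (mod 10)] column 2: given R=2, C=4, carry-in 0, and digits 2,4,5,7 already taken and all letters distinct, R+C≡Z (mod 10) forces Z=6, so Z=6.
Step 6. [col 3: C + C ≡ N (mod 10)] column 3: given C=4, carry-in 0, and digits 2,4,5,6,7 already taken and all letters distinct, C+C≡N (mod 10) forces N=8. So N=8.
Step 7. [col 4: L + H ≡ C (mod 10)] in column 4 we have L+H≡C with carry-in 0; given H=5, C=4 and digits 2,4,5,6,7,8 already taken and all letters distinct, that pins L to 9. So L=9.
Step 8. [col 5: T + R ≡ S (mod 10)] column 5: given T=7, R=2, carry-in 1, and digits 2,4,5,6,7,8,9 already taken and all letters distinct, T+R≡S (mod 10) forces S=0 ⇒ S=0.
Step 9. [col 6: H + P ≡ T (mod 10)] column 6: given H=5, T=7, carry-in 1, and digits 0,2,4,5,6,7,8,9 already taken and all letters distinct, H+P≡T (mod 10) forces P=1, so P=1.

Answer: C=4, H=5, L=9, N=8, P=1, R=2, S=0, T=7, Z=6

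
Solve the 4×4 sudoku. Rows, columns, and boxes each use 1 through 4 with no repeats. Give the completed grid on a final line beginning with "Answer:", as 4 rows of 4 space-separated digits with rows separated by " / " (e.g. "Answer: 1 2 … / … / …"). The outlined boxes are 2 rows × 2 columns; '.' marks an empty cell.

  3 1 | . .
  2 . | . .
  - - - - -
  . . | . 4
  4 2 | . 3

Step 1. [r4c3∈{1}] r4c3's peers cover all but 1. So r4c3=1.
Step 2. [r1c3∈{2,4}] in row 1, 4 fits only at r1c3 ⇒ r1c3=4.
Step 3. [r3c3∈{2}] r3c3 has the single candidate 2. So r3c3=2.
Step 4. [r3c1∈{1}] nothing but 1 survives at r3c1, so r3c1=1.
Step 5. [r3c2∈{3}] r3c2 has the single candidate 3 ⇒ r3c2=3.
Step 6. [r1c4∈{2}] nothing but 2 survives at r1c4 ⇒ r1c4=2.
Step 7. [r2c3∈{3}] only 3 remains possible at r2c3, so r2c3=3.
Step 8. [r2c4∈{1}] r2c4 is down to just 1. So r2c4=1.
Step 9. [r2c2∈{4}] only 4 remains possible at r2c2 ⇒ r2c2=4.

Answer: 3 1 4 2 / 2 4 3 1 / 1 3 2 4 / 4 2 1 3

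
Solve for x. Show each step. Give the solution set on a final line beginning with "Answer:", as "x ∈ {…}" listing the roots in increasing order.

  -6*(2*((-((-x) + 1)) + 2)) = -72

Step 1. [-6*(2*((-((-x) + 1)) + 2)) = -72] divide by the outer -6. So div: 2*((-((-x) + 1)) + 2) = 12.
Step 2. [2*((-((-x) + 1)) + 2) = 12] leading coefficient 2: divide by 2, so div: (-((-x) + 1)) + 2 = 6.
Step 3. [(-((-x) + 1)) + 2 = 6] subtract 2: x sits inside (… + 2), so sub: -((-x) + 1) = 4.
Step 4. [-((-x) + 1) = 4] flip signs both sides. So neg: (-x) + 1 = -4.
Step 5. [(-x) + 1 = -4] the outer +1 inverts by subtracting 1. So sub: -x = -5.
Step 6. [-x = -5] LHS negated; negate both sides ⇒ neg: x = 5.

Answer: x ∈ {5}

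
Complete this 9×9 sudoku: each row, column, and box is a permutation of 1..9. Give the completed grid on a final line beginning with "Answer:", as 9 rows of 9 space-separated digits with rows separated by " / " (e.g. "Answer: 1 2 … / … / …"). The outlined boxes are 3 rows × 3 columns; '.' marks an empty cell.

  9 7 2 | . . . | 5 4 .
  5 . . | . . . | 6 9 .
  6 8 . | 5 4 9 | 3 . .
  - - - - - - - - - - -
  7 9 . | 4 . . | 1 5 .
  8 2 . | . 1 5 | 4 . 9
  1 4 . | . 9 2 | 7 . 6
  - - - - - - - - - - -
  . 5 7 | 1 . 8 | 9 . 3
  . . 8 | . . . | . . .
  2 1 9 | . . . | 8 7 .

Step 1. [r8c2∈{3,6}] col 2 places 6 nowhere but r8c2. So r8c2=6.
Step 2. [r8c7∈{2}] only 2 remains possible at r8c7 ⇒ r8c7=2.
Step 3. [r2c4∈{2,3,7,8}] r2c4 is the only open cell in col 4 admitting 2. So r2c4=2.
Step 4. [r8c1∈{3,4}] in col 1, 3 fits only at r8c1. So r8c1=3.
Step 5. [r2c2∈{3}] r2c2's peers cover all but 3, so r2c2=3.
Step 6. [r5c4∈{3,6,7}] row 5 places 7 nowhere but r5c4, so r5c4=7.
Step 7. [r6c8∈{3,8}] 8 has one home in col 8: r6c8 ⇒ r6c8=8.
Step 8. [r6c4∈{3}] r6c4 is down to just 3. So r6c4=3.
Step 9. [r1c4∈{6,8}] in col 4, 8 fits only at r1c4, so r1c4=8.
Step 10. [r1c9∈{1}] r1c9's peers cover all but 1. So r1c9=1.
Step 11. [r4c6∈{6}] r4c6 has the single candidate 6, so r4c6=6.
Step 12. [r1c5∈{3,6}] in row 1, 6 fits only at r1c5. So r1c5=6.
Step 13. [r2c5∈{7}] nothing but 7 survives at r2c5. So r2c5=7.
Step 14. [r9c5∈{3,5}] col 5 places 3 nowhere but r9c5, so r9c5=3.
Step 15. [r9c6∈{4}] r9c6 is down to just 4 ⇒ r9c6=4.
Step 16. [r4c3∈{3}] nothing but 3 survives at r4c3. So r4c3=3.
Step 17. [r2c3∈{1,4}] in row 2, 4 fits only at r2c3. So r2c3=4.
Step 18. [r8c5∈{5}] r8c5 is down to just 5 ⇒ r8c5=5.
Step 19. [r4c9∈{2}] only 2 remains possible at r4c9 ⇒ r4c9=2.
Step 20. [r8c8∈{1}] nothing but 1 survives at r8c8, so r8c8=1.
Step 21. [r3c3∈{1}] r3c3 is down to just 1 ⇒ r3c3=1.
Step 22. [r8c9∈{4}] r8c9 has the single candidate 4. So r8c9=4.
Step 23. [r8c6∈{7}] r8c6 has the single candidate 7, so r8c6=7.
Step 24. [r4c5∈{8}] nothing but 8 survives at r4c5 ⇒ r4c5=8.
Step 25. [r3c9∈{7}] r3c9 has the single candidate 7, so r3c9=7.
Step 26. [r7c1∈{4}] r7c1 has the single candidate 4. So r7c1=4.
Step 27. [r6c3∈{5}] r6c3 is down to just 5. So r6c3=5.
Step 28. [r7c8∈{6}] r7c8's peers cover all but 6. So r7c8=6.
Step 29. [r2c9∈{8}] only 8 remains possible at r2c9 ⇒ r2c9=8.
Step 30. [r5c3∈{6}] r5c3 has the single candidate 6 ⇒ r5c3=6.
Step 31. [r5c8∈{3}] r5c8 has the single candidate 3, so r5c8=3.
Step 32. [r9c4∈{6}] nothing but 6 survives at r9c4. So r9c4=6.
Step 33. [r1c6∈{3}] nothing but 3 survives at r1c6 ⇒ r1c6=3.
Step 34. [r2c6∈{1}] r2c6 has the single candidate 1. So r2c6=1.
Step 35. [r3c8∈{2}] r3c8 has the single candidate 2, so r3c8=2.
Step 36. [r7c5∈{2}] r7c5 has the single candidate 2 ⇒ r7c5=2.
Step 37. [r9c9∈{5}] nothing but 5 survives at r9c9. So r9c9=5.
Step 38. [r8c4∈{9}] r8c4 has the single candidate 9. So r8c4=9.

Answer: 9 7 2 8 6 3 5 4 1 / 5 3 4 2 7 1 6 9 8 / 6 8 1 5 4 9 3 2 7 / 7 9 3 4 8 6 1 5 2 / 8 2 6 7 1 5 4 3 9 / 1 4 5 3 9 2 7 8 6 / 4 5 7 1 2 8 9 6 3 / 3 6 8 9 5 7 2 1 4 / 2 1 9 6 3 4 8 7 5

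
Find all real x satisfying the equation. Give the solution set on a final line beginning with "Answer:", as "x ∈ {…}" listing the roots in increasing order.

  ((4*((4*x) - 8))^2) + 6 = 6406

Step 1. [((4*((4*x) - 8))^2) + 6 = 6406] the outer +6 inverts by subtracting 6. So sub: (4*((4*x) - 8))^2 = 6400.
Step 2. [(4*((4*x) - 8))^2 = 6400] 6400 ≥ 0, LHS is (·)² — take ±√ ⇒ sqrt: 4*((4*x) - 8) = 80 or -80.
Step 3. [4*((4*x) - 8) = 80 or -80] leading coefficient 4: divide by 4 ⇒ div: (4*x) - 8 = 20 or -20.
Step 4. [(4*x) - 8 = 20 or -20] add 8: x sits inside (… - 8). So sub: 4*x = 28 or -12.
Step 5. [4*x = 28 or -12] 4·(inner) — divide through by 4, so div: x = 7 or -3.

Answer: x ∈ {-3, 7}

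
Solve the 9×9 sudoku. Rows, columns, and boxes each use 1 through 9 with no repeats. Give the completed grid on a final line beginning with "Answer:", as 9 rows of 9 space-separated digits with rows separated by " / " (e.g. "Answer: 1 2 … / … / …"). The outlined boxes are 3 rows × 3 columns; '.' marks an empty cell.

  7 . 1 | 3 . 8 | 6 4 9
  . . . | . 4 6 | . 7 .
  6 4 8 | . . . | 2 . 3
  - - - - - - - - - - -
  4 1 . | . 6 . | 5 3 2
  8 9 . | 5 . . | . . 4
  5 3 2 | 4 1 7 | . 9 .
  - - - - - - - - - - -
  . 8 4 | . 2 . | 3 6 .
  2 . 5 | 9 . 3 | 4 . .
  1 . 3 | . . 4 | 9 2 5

Step 1. [r1c5∈{5}] r1c5 is down to just 5. So r1c5=5.
Step 2. [r5c8∈{1}] only 1 remains possible at r5c8. So r5c8=1.
Step 3. [r8c9∈{1,7,8}] r8c9 is the only open cell in row 8 admitting 1, so r8c9=1.
Step 4. [r9c4∈{6,7,8}] col 4 places 6 nowhere but r9c4 ⇒ r9c4=6.
Step 5. [r2c4∈{1,2}] 2 has one home in col 4: r2c4. So r2c4=2.
Step 6. [r3c5∈{7,9}] col 5 places 9 nowhere but r3c5, so r3c5=9.
Step 7. [r9c5∈{7,8}] r9c5 is the only open cell in row 9 admitting 8 ⇒ r9c5=8.
Step 8. [r6c7∈{8}] r6c7 is down to just 8, so r6c7=8.
Step 9. [r3c6∈{1}] nothing but 1 survives at r3c6, so r3c6=1.
Step 10. [r8c5∈{7}] nothing but 7 survives at r8c5 ⇒ r8c5=7.
Step 11. [r5c7∈{7}] only 7 remains possible at r5c7. So r5c7=7.
Step 12. [r7c1∈{9}] nothing but 9 survives at r7c1 ⇒ r7c1=9.
Step 13. [r2c3∈{9}] r2c3 has the single candidate 9 ⇒ r2c3=9.
Step 14. [r2c7∈{1}] nothing but 1 survives at r2c7. So r2c7=1.
Step 15. [r1c2∈{2}] r1c2 is down to just 2 ⇒ r1c2=2.
Step 16. [r2c1∈{3}] nothing but 3 survives at r2c1. So r2c1=3.
Step 17. [r3c4∈{7}] nothing but 7 survives at r3c4, so r3c4=7.
Step 18. [r2c2∈{5}] only 5 remains possible at r2c2 ⇒ r2c2=5.
Step 19. [r5c5∈{3}] r5c5 is down to just 3, so r5c5=3.
Step 20. [r4c4∈{8}] r4c4's peers cover all but 8. So r4c4=8.
Step 21. [r7c9∈{7}] only 7 remains possible at r7c9. So r7c9=7.
Step 22. [r8c2∈{6}] nothing but 6 survives at r8c2. So r8c2=6.
Step 23. [r5c3∈{6}] r5c3 has the single candidate 6, so r5c3=6.
Step 24. [r4c3∈{7}] r4c3 is down to just 7, so r4c3=7.
Step 25. [r8c8∈{8}] nothing but 8 survives at r8c8, so r8c8=8.
Step 26. [r3c8∈{5}] only 5 remains possible at r3c8. So r3c8=5.
Step 27. [r9c2∈{7}] r9c2's peers cover all but 7, so r9c2=7.
Step 28. [r7c6∈{5}] only 5 remains possible at r7c6. So r7c6=5.
Step 29. [r5c6∈{2}] r5c6's peers cover all but 2 ⇒ r5c6=2.
Step 30. [r7c4∈{1}] only 1 remains possible at r7c4, so r7c4=1.
Step 31. [r4c6∈{9}] nothing but 9 survives at r4c6. So r4c6=9.
Step 32. [r6c9∈{6}] nothing but 6 survives at r6c9, so r6c9=6.
Step 33. [r2c9∈{8}] r2c9 is down to just 8, so r2c9=8.

Answer: 7 2 1 3 5 8 6 4 9 / 3 5 9 2 4 6 1 7 8 / 6 4 8 7 9 1 2 5 3 / 4 1 7 8 6 9 5 3 2 / 8 9 6 5 3 2 7 1 4 / 5 3 2 4 1 7 8 9 6 / 9 8 4 1 2 5 3 6 7 / 2 6 5 9 7 3 4 8 1 / 1 7 3 6 8 4 9 2 5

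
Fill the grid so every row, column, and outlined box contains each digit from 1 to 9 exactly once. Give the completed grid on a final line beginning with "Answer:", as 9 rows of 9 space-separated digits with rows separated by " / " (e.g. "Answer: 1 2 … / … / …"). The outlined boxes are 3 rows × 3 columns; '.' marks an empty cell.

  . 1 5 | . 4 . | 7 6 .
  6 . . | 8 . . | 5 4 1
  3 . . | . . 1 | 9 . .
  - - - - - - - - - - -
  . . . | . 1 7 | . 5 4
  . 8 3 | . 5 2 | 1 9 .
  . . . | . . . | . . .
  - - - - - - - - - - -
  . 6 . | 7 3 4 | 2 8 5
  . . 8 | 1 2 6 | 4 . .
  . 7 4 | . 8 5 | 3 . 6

Step 1. [r3c8∈{2}] only 2 remains possible at r3c8. So r3c8=2.
Step 2. [r6c9∈{2,3,7,8}] 2 has one home in col 9: r6c9, so r6c9=2.
Step 3. [r5c4∈{4,6}] across row 5, 6 lands solely at r5c4, so r5c4=6.
Step 4. [r6c5∈{9}] only 9 remains possible at r6c5, so r6c5=9.
Step 5. [r9c1∈{1,2,9}] row 9 places 2 nowhere but r9c1 ⇒ r9c1=2.
Step 6. [r4c1∈{9}] only 9 remains possible at r4c1. So r4c1=9.
Step 7. [r2c6∈{3,9}] r2c6 is the only open cell in row 2 admitting 3 ⇒ r2c6=3.
Step 8. [r5c9∈{7}] r5c9's peers cover all but 7, so r5c9=7.
Step 9. [r6c1∈{1,4,5,7}] in col 1, 7 fits only at r6c1. So r6c1=7.
Step 10. [r7c3∈{1,9}] r7c3 is the only open cell in row 7 admitting 9, so r7c3=9.
Step 11. [r2c5∈{7}] only 7 remains possible at r2c5, so r2c5=7.
Step 12. [r2c3∈{2}] only 2 remains possible at r2c3 ⇒ r2c3=2.
Step 13. [r6c2∈{4,5}] row 6 places 5 nowhere but r6c2, so r6c2=5.
Step 14. [r4c7∈{6,8}] across row 4, 8 lands solely at r4c7. So r4c7=8.
Step 15. [r6c8∈{3}] only 3 remains possible at r6c8 ⇒ r6c8=3.
Step 16. [r6c3∈{1,6}] r6c3 is the only open cell in row 6 admitting 1, so r6c3=1.
Step 17. [r1c6∈{9}] r1c6 has the single candidate 9, so r1c6=9.
Step 18. [r1c9∈{3,8}] r1c9 is the only open cell in row 1 admitting 3. So r1c9=3.
Step 19. [r5c1∈{4}] r5c1's peers cover all but 4, so r5c1=4.
Step 20. [r8c2∈{3}] only 3 remains possible at r8c2, so r8c2=3.
Step 21. [r3c9∈{8}] nothing but 8 survives at r3c9 ⇒ r3c9=8.
Step 22. [r2c2∈{9}] r2c2 is down to just 9, so r2c2=9.
Step 23. [r4c3∈{6}] r4c3 has the single candidate 6. So r4c3=6.
Step 24. [r6c7∈{6}] r6c7 is down to just 6. So r6c7=6.
Step 25. [r4c2∈{2}] r4c2 has the single candidate 2 ⇒ r4c2=2.
Step 26. [r9c4∈{9}] r9c4 is down to just 9, so r9c4=9.
Step 27. [r9c8∈{1}] r9c8's peers cover all but 1, so r9c8=1.
Step 28. [r7c1∈{1}] nothing but 1 survives at r7c1 ⇒ r7c1=1.
Step 29. [r1c1∈{8}] r1c1 has the single candidate 8. So r1c1=8.
Step 30. [r6c6∈{8}] r6c6 is down to just 8. So r6c6=8.
Step 31. [r3c3∈{7}] r3c3 has the single candidate 7. So r3c3=7.
Step 32. [r3c2∈{4}] r3c2 is down to just 4. So r3c2=4.
Step 33. [r3c5∈{6}] r3c5's peers cover all but 6 ⇒ r3c5=6.
Step 34. [r4c4∈{3}] r4c4's peers cover all but 3. So r4c4=3.
Step 35. [r1c4∈{2}] nothing but 2 survives at r1c4 ⇒ r1c4=2.
Step 36. [r8c9∈{9}] r8c9's peers cover all but 9 ⇒ r8c9=9.
Step 37. [r6c4∈{4}] only 4 remains possible at r6c4, so r6c4=4.
Step 38. [r8c1∈{5}] only 5 remains possible at r8c1, so r8c1=5.
Step 39. [r3c4∈{5}] only 5 remains possible at r3c4. So r3c4=5.
Step 40. [r8c8∈{7}] r8c8 has the single candidate 7, so r8c8=7.

Answer: 8 1 5 2 4 9 7 6 3 / 6 9 2 8 7 3 5 4 1 / 3 4 7 5 6 1 9 2 8 / 9 2 6 3 1 7 8 5 4 / 4 8 3 6 5 2 1 9 7 / 7 5 1 4 9 8 6 3 2 / 1 6 9 7 3 4 2 8 5 / 5 3 8 1 2 6 4 7 9 / 2 7 4 9 8 5 3 1 6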